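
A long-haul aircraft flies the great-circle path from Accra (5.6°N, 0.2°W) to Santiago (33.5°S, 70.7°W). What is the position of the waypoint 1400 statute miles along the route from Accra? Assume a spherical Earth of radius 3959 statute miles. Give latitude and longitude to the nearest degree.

Convert each endpoint to a unit vector on the sphere (x = cos φ cos λ, y = cos φ sin λ, z = sin φ).
The central angle between the endpoints is δ = arccos(p₁·p₂) ≈ 1.346 rad (77.1°). The total great-circle distance is δ·R ≈ 1.346 × 3959 ≈ 5328 mi, so the target fraction is f = 1400/5328 ≈ 0.263.
Interpolate at f ≈ 0.263 with slerp weights a = sin((1−f)δ)/sin δ ≈ 0.859, b = sin(fδ)/sin δ ≈ 0.355.
p = a·p₁ + b·p₂ ≈ (0.953, -0.283, -0.112); φ = arcsin(p_z) ≈ -6.45°, λ = atan2(p_y, p_x) ≈ -16.52°.

≈ 6°S, 17°W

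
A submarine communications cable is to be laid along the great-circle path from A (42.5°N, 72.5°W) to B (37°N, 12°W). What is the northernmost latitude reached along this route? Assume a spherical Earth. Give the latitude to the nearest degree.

The great circle lies in the plane with unit normal n̂ = (p₁ × p₂)/|p₁ × p₂|.
Here n̂_z ≈ +0.714; the vertex latitude is φ_max = arccos|n̂_z| ≈ 44.4°.
Check via Clairaut: cos φ_max = |cos φ₁| · sin C = cos(42.5°)·sin(75.6°) ≈ 0.714, again giving ≈ 44.4°.

≈ 44°N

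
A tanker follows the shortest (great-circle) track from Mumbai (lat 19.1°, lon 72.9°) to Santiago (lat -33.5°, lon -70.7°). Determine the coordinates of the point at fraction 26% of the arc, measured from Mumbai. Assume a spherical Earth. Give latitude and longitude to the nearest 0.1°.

Write both endpoints as unit vectors p₁, p₂ with components (cos φ cos λ, cos φ sin λ, sin φ).
The central angle between the endpoints is δ = arccos(p₁·p₂) ≈ 2.523 rad (144.6°).
Interpolate at f = 0.26 with slerp weights a = sin((1−f)δ)/sin δ ≈ 1.650, b = sin(fδ)/sin δ ≈ 1.052.
p = a·p₁ + b·p₂ ≈ (0.748, 0.662, -0.041); φ = arcsin(p_z) ≈ -2.35°, λ = atan2(p_y, p_x) ≈ 41.49°.

≈ lat -2.3°, lon 41.5°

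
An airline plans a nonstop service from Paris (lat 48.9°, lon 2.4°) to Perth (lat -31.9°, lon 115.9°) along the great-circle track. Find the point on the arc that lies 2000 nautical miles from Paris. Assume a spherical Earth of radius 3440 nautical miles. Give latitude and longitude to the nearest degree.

Convert each endpoint to a unit vector on the sphere (x = cos φ cos λ, y = cos φ sin λ, z = sin φ).
The central angle between the endpoints is δ = arccos(p₁·p₂) ≈ 2.240 rad (128.4°). The total great-circle distance is δ·R ≈ 2.240 × 3440 ≈ 7707 nmi, so the target fraction is f = 2000/7707 ≈ 0.259.
Interpolate at f ≈ 0.259 with slerp weights a = sin((1−f)δ)/sin δ ≈ 1.271, b = sin(fδ)/sin δ ≈ 0.700.
p = a·p₁ + b·p₂ ≈ (0.575, 0.570, 0.587); φ = arcsin(p_z) ≈ 35.96°, λ = atan2(p_y, p_x) ≈ 44.76°.

≈ lat 36°, lon 45°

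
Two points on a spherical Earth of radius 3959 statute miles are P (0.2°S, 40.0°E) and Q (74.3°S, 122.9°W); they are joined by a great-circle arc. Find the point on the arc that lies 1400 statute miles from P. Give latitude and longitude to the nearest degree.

≈ (20°S, 38°E)

Convert each endpoint to a unit vector on the sphere (x = cos φ cos λ, y = cos φ sin λ, z = sin φ).
The central angle between the endpoints is δ = arccos(p₁·p₂) ≈ 1.829 rad (104.8°). The total great-circle distance is δ·R ≈ 1.829 × 3959 ≈ 7241 mi, so the target fraction is f = 1400/7241 ≈ 0.193.
Interpolate at f ≈ 0.193 with slerp weights a = sin((1−f)δ)/sin δ ≈ 1.030, b = sin(fδ)/sin δ ≈ 0.358.
p = a·p₁ + b·p₂ ≈ (0.736, 0.580, -0.348); φ = arcsin(p_z) ≈ -20.39°, λ = atan2(p_y, p_x) ≈ 38.26°.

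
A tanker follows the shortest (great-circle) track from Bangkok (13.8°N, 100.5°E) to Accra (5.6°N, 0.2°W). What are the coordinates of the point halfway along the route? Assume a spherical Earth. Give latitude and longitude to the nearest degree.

≈ 15°N, 49°E

The haversine formula gives a central angle δ ≈ 1.728 rad (99.0°) between the endpoints.
Interpolate at f = 1/2 with slerp weights a = sin((1−f)δ)/sin δ ≈ 0.770, b = sin(fδ)/sin δ ≈ 0.770.
p = a·p₁ + b·p₂ ≈ (0.630, 0.732, 0.259); φ = arcsin(p_z) ≈ 14.99°, λ = atan2(p_y, p_x) ≈ 49.30°.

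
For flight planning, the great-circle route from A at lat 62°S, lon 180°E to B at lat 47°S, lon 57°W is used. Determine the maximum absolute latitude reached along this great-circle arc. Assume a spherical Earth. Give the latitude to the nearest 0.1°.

The great circle lies in the plane with unit normal n̂ = (p₁ × p₂)/|p₁ × p₂|.
Here n̂_z ≈ +0.304; the vertex latitude is φ_max = arccos|n̂_z| ≈ 72.3°.

≈ 72.3°S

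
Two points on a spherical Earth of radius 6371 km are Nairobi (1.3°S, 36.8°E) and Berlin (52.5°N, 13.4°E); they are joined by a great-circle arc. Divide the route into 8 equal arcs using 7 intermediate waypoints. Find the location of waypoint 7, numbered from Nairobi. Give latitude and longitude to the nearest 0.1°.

≈ 46.1°N, 18.3°E

Convert each endpoint to a unit vector on the sphere (x = cos φ cos λ, y = cos φ sin λ, z = sin φ).
The central angle between the endpoints is δ = arccos(p₁·p₂) ≈ 1.000 rad (57.3°).
Interpolate at f = 7/8 with slerp weights a = sin((1−f)δ)/sin δ ≈ 0.148, b = sin(fδ)/sin δ ≈ 0.912.
p = a·p₁ + b·p₂ ≈ (0.659, 0.217, 0.720); φ = arcsin(p_z) ≈ 46.08°, λ = atan2(p_y, p_x) ≈ 18.26°.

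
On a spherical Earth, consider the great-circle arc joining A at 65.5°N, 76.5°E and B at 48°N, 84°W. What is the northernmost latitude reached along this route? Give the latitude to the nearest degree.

≈ 84°N

The great circle lies in the plane with unit normal n̂ = (p₁ × p₂)/|p₁ × p₂|.
Here n̂_z ≈ -0.102; the vertex latitude is φ_max = arccos|n̂_z| ≈ 84.2°.
Check via Clairaut: cos φ_max = |cos φ₁| · sin C = cos(65.5°)·sin(14.2°) ≈ 0.102, again giving ≈ 84.2°.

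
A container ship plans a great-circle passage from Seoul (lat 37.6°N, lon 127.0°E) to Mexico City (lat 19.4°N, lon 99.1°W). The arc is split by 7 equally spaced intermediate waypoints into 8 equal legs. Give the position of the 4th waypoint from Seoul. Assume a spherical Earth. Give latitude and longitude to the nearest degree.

≈ lat 54°N, lon 154°W

The haversine formula gives a central angle δ ≈ 1.892 rad (108.4°) between the endpoints.
Interpolate at f = 4/8 with slerp weights a = sin((1−f)δ)/sin δ ≈ 0.855, b = sin(fδ)/sin δ ≈ 0.855.
p = a·p₁ + b·p₂ ≈ (-0.535, -0.255, 0.805); φ = arcsin(p_z) ≈ 53.65°, λ = atan2(p_y, p_x) ≈ -154.50°.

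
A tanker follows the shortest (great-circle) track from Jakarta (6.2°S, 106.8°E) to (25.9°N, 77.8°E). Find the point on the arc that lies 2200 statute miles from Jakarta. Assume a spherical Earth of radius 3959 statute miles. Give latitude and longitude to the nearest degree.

Convert each endpoint to a unit vector on the sphere (x = cos φ cos λ, y = cos φ sin λ, z = sin φ).
The central angle between the endpoints is δ = arccos(p₁·p₂) ≈ 0.745 rad (42.7°). The total great-circle distance is δ·R ≈ 0.745 × 3959 ≈ 2950 mi, so the target fraction is f = 2200/2950 ≈ 0.746.
Interpolate at f ≈ 0.746 with slerp weights a = sin((1−f)δ)/sin δ ≈ 0.278, b = sin(fδ)/sin δ ≈ 0.778.
p = a·p₁ + b·p₂ ≈ (0.068, 0.948, 0.310); φ = arcsin(p_z) ≈ 18.05°, λ = atan2(p_y, p_x) ≈ 85.89°.

≈ (18°N, 86°E)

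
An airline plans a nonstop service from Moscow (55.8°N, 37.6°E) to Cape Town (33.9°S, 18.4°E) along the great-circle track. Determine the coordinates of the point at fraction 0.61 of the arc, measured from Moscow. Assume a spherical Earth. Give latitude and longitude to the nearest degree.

≈ (1°N, 25°E)

From cos δ = sin φ₁ sin φ₂ + cos φ₁ cos φ₂ cos Δλ, the central angle is δ ≈ 1.592 rad (91.2°).
Interpolate at f = 0.61 with slerp weights a = sin((1−f)δ)/sin δ ≈ 0.582, b = sin(fδ)/sin δ ≈ 0.826.
p = a·p₁ + b·p₂ ≈ (0.909, 0.416, 0.021); φ = arcsin(p_z) ≈ 1.19°, λ = atan2(p_y, p_x) ≈ 24.57°.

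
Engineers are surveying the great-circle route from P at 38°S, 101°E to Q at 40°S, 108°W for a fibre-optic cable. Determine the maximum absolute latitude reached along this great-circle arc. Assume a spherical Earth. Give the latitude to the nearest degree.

≈ 73°S

The great circle lies in the plane with unit normal n̂ = (p₁ × p₂)/|p₁ × p₂|.
Here n̂_z ≈ +0.295; the vertex latitude is φ_max = arccos|n̂_z| ≈ 72.8°.
Check via Clairaut: cos φ_max = |cos φ₁| · sin C = cos(38.0°)·sin(158.0°) ≈ 0.295, again giving ≈ 72.8°.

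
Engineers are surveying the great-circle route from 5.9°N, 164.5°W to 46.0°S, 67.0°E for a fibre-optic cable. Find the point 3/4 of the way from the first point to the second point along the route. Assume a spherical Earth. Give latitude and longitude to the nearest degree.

≈ 51°S, 112°E

Convert each endpoint to a unit vector on the sphere (x = cos φ cos λ, y = cos φ sin λ, z = sin φ).
The central angle between the endpoints is δ = arccos(p₁·p₂) ≈ 2.099 rad (120.3°).
Interpolate at f = 3/4 with slerp weights a = sin((1−f)δ)/sin δ ≈ 0.580, b = sin(fδ)/sin δ ≈ 1.158.
p = a·p₁ + b·p₂ ≈ (-0.242, 0.586, -0.773); φ = arcsin(p_z) ≈ -50.65°, λ = atan2(p_y, p_x) ≈ 112.42°.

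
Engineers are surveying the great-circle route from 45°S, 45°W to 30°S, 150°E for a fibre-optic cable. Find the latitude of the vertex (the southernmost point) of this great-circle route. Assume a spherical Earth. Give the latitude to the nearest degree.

The great circle lies in the plane with unit normal n̂ = (p₁ × p₂)/|p₁ × p₂|.
Here n̂_z ≈ -0.163; the vertex latitude is φ_max = arccos|n̂_z| ≈ 80.6°.

≈ 81°S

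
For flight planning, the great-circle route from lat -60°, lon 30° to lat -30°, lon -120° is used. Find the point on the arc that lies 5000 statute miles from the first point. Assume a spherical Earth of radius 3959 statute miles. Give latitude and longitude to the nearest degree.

From cos δ = sin φ₁ sin φ₂ + cos φ₁ cos φ₂ cos Δλ, the central angle is δ ≈ 1.513 rad (86.7°). The total great-circle distance is δ·R ≈ 1.513 × 3959 ≈ 5989 mi, so the target fraction is f = 5000/5989 ≈ 0.835.
Interpolate at f ≈ 0.835 with slerp weights a = sin((1−f)δ)/sin δ ≈ 0.248, b = sin(fδ)/sin δ ≈ 0.955.
p = a·p₁ + b·p₂ ≈ (-0.306, -0.654, -0.692); φ = arcsin(p_z) ≈ -43.77°, λ = atan2(p_y, p_x) ≈ -115.08°.

≈ lat -44°, lon -115°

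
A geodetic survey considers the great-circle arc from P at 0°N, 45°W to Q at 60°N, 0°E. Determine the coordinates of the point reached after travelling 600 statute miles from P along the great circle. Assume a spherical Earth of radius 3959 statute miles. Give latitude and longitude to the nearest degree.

≈ 8°N, 42°W

The haversine formula gives a central angle δ ≈ 1.209 rad (69.3°) between the endpoints. The total great-circle distance is δ·R ≈ 1.209 × 3959 ≈ 4788 mi, so the target fraction is f = 600/4788 ≈ 0.125.
Interpolate at f ≈ 0.125 with slerp weights a = sin((1−f)δ)/sin δ ≈ 0.931, b = sin(fδ)/sin δ ≈ 0.161.
p = a·p₁ + b·p₂ ≈ (0.739, -0.659, 0.140); φ = arcsin(p_z) ≈ 8.03°, λ = atan2(p_y, p_x) ≈ -41.70°.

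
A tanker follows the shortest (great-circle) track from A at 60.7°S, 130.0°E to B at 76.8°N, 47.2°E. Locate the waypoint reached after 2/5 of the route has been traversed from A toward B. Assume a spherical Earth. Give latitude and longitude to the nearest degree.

≈ 4°S, 109°E

Convert each endpoint to a unit vector on the sphere (x = cos φ cos λ, y = cos φ sin λ, z = sin φ).
The central angle between the endpoints is δ = arccos(p₁·p₂) ≈ 2.559 rad (146.6°).
Interpolate at f = 2/5 with slerp weights a = sin((1−f)δ)/sin δ ≈ 1.816, b = sin(fδ)/sin δ ≈ 1.552.
p = a·p₁ + b·p₂ ≈ (-0.331, 0.941, -0.073); φ = arcsin(p_z) ≈ -4.18°, λ = atan2(p_y, p_x) ≈ 109.36°.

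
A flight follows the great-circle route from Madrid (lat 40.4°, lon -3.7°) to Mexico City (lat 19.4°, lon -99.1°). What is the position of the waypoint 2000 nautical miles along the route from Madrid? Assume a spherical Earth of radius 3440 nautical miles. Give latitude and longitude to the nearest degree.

From cos δ = sin φ₁ sin φ₂ + cos φ₁ cos φ₂ cos Δλ, the central angle is δ ≈ 1.423 rad (81.5°). The total great-circle distance is δ·R ≈ 1.423 × 3440 ≈ 4894 nmi, so the target fraction is f = 2000/4894 ≈ 0.409.
Interpolate at f ≈ 0.409 with slerp weights a = sin((1−f)δ)/sin δ ≈ 0.754, b = sin(fδ)/sin δ ≈ 0.555.
p = a·p₁ + b·p₂ ≈ (0.490, -0.554, 0.673); φ = arcsin(p_z) ≈ 42.29°, λ = atan2(p_y, p_x) ≈ -48.52°.

≈ lat 42°, lon -49°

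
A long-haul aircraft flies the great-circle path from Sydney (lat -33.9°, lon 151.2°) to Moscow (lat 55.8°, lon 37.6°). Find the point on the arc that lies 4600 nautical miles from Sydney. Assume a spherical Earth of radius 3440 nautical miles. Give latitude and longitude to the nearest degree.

≈ lat 28°, lon 103°

The haversine formula gives a central angle δ ≈ 2.276 rad (130.4°) between the endpoints. The total great-circle distance is δ·R ≈ 2.276 × 3440 ≈ 7829 nmi, so the target fraction is f = 4600/7829 ≈ 0.588.
Interpolate at f ≈ 0.588 with slerp weights a = sin((1−f)δ)/sin δ ≈ 1.059, b = sin(fδ)/sin δ ≈ 1.277.
p = a·p₁ + b·p₂ ≈ (-0.202, 0.862, 0.466); φ = arcsin(p_z) ≈ 27.75°, λ = atan2(p_y, p_x) ≈ 103.17°.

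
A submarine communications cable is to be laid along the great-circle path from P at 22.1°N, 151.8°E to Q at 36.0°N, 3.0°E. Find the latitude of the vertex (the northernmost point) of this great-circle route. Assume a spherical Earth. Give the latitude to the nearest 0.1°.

The great circle lies in the plane with unit normal n̂ = (p₁ × p₂)/|p₁ × p₂|.
Here n̂_z ≈ -0.428; the vertex latitude is φ_max = arccos|n̂_z| ≈ 64.7°.
Check via Clairaut: cos φ_max = |cos φ₁| · sin C = cos(22.1°)·sin(27.5°) ≈ 0.428, again giving ≈ 64.7°.

≈ 64.7°N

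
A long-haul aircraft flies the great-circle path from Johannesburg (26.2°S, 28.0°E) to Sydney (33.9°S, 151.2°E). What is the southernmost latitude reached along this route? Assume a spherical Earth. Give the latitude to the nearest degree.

≈ 51°S

The great circle lies in the plane with unit normal n̂ = (p₁ × p₂)/|p₁ × p₂|.
Here n̂_z ≈ +0.631; the vertex latitude is φ_max = arccos|n̂_z| ≈ 50.8°.
Check via Clairaut: cos φ_max = |cos φ₁| · sin C = cos(26.2°)·sin(135.3°) ≈ 0.631, again giving ≈ 50.8°.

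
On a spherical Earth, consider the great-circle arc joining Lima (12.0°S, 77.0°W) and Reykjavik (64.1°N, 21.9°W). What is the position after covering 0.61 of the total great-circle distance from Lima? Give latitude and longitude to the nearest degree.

≈ (37°N, 56°W)

Write both endpoints as unit vectors p₁, p₂ with components (cos φ cos λ, cos φ sin λ, sin φ).
The central angle between the endpoints is δ = arccos(p₁·p₂) ≈ 1.513 rad (86.7°).
Interpolate at f = 0.61 with slerp weights a = sin((1−f)δ)/sin δ ≈ 0.557, b = sin(fδ)/sin δ ≈ 0.799.
p = a·p₁ + b·p₂ ≈ (0.446, -0.661, 0.603); φ = arcsin(p_z) ≈ 37.06°, λ = atan2(p_y, p_x) ≈ -55.98°.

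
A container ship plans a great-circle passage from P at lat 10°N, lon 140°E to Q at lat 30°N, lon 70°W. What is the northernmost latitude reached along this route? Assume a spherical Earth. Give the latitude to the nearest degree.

≈ 56°N

The great circle lies in the plane with unit normal n̂ = (p₁ × p₂)/|p₁ × p₂|.
Here n̂_z ≈ +0.562; the vertex latitude is φ_max = arccos|n̂_z| ≈ 55.8°.
Check via Clairaut: cos φ_max = |cos φ₁| · sin C = cos(10.0°)·sin(34.8°) ≈ 0.562, again giving ≈ 55.8°.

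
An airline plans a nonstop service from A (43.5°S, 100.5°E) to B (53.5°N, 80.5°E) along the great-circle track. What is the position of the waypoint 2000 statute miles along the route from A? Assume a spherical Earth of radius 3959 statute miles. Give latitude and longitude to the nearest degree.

Convert each endpoint to a unit vector on the sphere (x = cos φ cos λ, y = cos φ sin λ, z = sin φ).
The central angle between the endpoints is δ = arccos(p₁·p₂) ≈ 1.719 rad (98.5°). The total great-circle distance is δ·R ≈ 1.719 × 3959 ≈ 6806 mi, so the target fraction is f = 2000/6806 ≈ 0.294.
Interpolate at f ≈ 0.294 with slerp weights a = sin((1−f)δ)/sin δ ≈ 0.947, b = sin(fδ)/sin δ ≈ 0.489.
p = a·p₁ + b·p₂ ≈ (-0.077, 0.963, -0.259); φ = arcsin(p_z) ≈ -15.00°, λ = atan2(p_y, p_x) ≈ 94.58°.

≈ (15°S, 95°E)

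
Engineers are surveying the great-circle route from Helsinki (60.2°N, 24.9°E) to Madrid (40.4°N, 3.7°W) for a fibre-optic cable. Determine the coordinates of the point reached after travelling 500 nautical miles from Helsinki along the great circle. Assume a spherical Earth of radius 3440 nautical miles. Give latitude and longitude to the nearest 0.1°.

≈ 54.8°N, 13.1°E

From cos δ = sin φ₁ sin φ₂ + cos φ₁ cos φ₂ cos Δλ, the central angle is δ ≈ 0.463 rad (26.5°). The total great-circle distance is δ·R ≈ 0.463 × 3440 ≈ 1593 nmi, so the target fraction is f = 500/1593 ≈ 0.314.
Interpolate at f ≈ 0.314 with slerp weights a = sin((1−f)δ)/sin δ ≈ 0.699, b = sin(fδ)/sin δ ≈ 0.324.
p = a·p₁ + b·p₂ ≈ (0.562, 0.130, 0.817); φ = arcsin(p_z) ≈ 54.79°, λ = atan2(p_y, p_x) ≈ 13.07°.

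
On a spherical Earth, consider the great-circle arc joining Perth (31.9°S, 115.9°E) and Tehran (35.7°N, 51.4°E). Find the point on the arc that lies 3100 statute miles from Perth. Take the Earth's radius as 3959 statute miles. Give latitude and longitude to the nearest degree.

Convert each endpoint to a unit vector on the sphere (x = cos φ cos λ, y = cos φ sin λ, z = sin φ).
The central angle between the endpoints is δ = arccos(p₁·p₂) ≈ 1.582 rad (90.7°). The total great-circle distance is δ·R ≈ 1.582 × 3959 ≈ 6265 mi, so the target fraction is f = 3100/6265 ≈ 0.495.
Interpolate at f ≈ 0.495 with slerp weights a = sin((1−f)δ)/sin δ ≈ 0.717, b = sin(fδ)/sin δ ≈ 0.705.
p = a·p₁ + b·p₂ ≈ (0.092, 0.995, 0.033); φ = arcsin(p_z) ≈ 1.88°, λ = atan2(p_y, p_x) ≈ 84.74°.

≈ (2°N, 85°E)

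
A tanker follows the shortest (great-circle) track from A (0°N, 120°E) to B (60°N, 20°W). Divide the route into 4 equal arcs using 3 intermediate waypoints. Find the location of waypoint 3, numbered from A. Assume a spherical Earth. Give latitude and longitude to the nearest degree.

Convert each endpoint to a unit vector on the sphere (x = cos φ cos λ, y = cos φ sin λ, z = sin φ).
The central angle between the endpoints is δ = arccos(p₁·p₂) ≈ 1.964 rad (112.5°).
Interpolate at f = 3/4 with slerp weights a = sin((1−f)δ)/sin δ ≈ 0.510, b = sin(fδ)/sin δ ≈ 1.077.
p = a·p₁ + b·p₂ ≈ (0.251, 0.258, 0.933); φ = arcsin(p_z) ≈ 68.91°, λ = atan2(p_y, p_x) ≈ 45.76°.

≈ (69°N, 46°E)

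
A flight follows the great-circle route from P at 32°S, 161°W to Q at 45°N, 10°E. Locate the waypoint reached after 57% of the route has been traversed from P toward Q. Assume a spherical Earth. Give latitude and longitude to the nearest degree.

From cos δ = sin φ₁ sin φ₂ + cos φ₁ cos φ₂ cos Δλ, the central angle is δ ≈ 2.884 rad (165.2°).
Interpolate at f = 0.57 with slerp weights a = sin((1−f)δ)/sin δ ≈ 3.712, b = sin(fδ)/sin δ ≈ 3.914.
p = a·p₁ + b·p₂ ≈ (-0.251, -0.544, 0.801); φ = arcsin(p_z) ≈ 53.19°, λ = atan2(p_y, p_x) ≈ -114.74°.

≈ 53°N, 115°W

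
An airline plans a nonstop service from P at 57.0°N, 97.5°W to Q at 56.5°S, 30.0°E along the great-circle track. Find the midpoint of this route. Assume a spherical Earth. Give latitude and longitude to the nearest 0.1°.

Convert each endpoint to a unit vector on the sphere (x = cos φ cos λ, y = cos φ sin λ, z = sin φ).
The central angle between the endpoints is δ = arccos(p₁·p₂) ≈ 2.652 rad (151.9°).
Interpolate at f = 1/2 with slerp weights a = sin((1−f)δ)/sin δ ≈ 2.062, b = sin(fδ)/sin δ ≈ 2.062.
p = a·p₁ + b·p₂ ≈ (0.839, -0.544, 0.010); φ = arcsin(p_z) ≈ 0.57°, λ = atan2(p_y, p_x) ≈ -32.98°.

≈ 0.6°N, 33.0°W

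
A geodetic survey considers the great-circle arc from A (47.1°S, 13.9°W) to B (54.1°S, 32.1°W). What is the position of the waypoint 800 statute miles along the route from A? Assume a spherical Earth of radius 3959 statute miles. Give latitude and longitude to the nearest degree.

From cos δ = sin φ₁ sin φ₂ + cos φ₁ cos φ₂ cos Δλ, the central angle is δ ≈ 0.235 rad (13.4°). The total great-circle distance is δ·R ≈ 0.235 × 3959 ≈ 929 mi, so the target fraction is f = 800/929 ≈ 0.861.
Interpolate at f ≈ 0.861 with slerp weights a = sin((1−f)δ)/sin δ ≈ 0.140, b = sin(fδ)/sin δ ≈ 0.863.
p = a·p₁ + b·p₂ ≈ (0.521, -0.292, -0.802); φ = arcsin(p_z) ≈ -53.31°, λ = atan2(p_y, p_x) ≈ -29.24°.

≈ (53°S, 29°W)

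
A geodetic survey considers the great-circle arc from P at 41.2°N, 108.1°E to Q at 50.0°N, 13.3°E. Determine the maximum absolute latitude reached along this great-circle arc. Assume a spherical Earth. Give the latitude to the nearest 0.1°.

≈ 57.0°N

The great circle lies in the plane with unit normal n̂ = (p₁ × p₂)/|p₁ × p₂|.
Here n̂_z ≈ -0.544; the vertex latitude is φ_max = arccos|n̂_z| ≈ 57.0°.
Check via Clairaut: cos φ_max = |cos φ₁| · sin C = cos(41.2°)·sin(46.3°) ≈ 0.544, again giving ≈ 57.0°.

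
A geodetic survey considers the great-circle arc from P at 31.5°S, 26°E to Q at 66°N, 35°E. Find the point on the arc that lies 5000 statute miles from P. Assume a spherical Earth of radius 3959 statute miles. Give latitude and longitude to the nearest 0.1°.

≈ 40.7°N, 30.6°E

Write both endpoints as unit vectors p₁, p₂ with components (cos φ cos λ, cos φ sin λ, sin φ).
The central angle between the endpoints is δ = arccos(p₁·p₂) ≈ 1.706 rad (97.7°). The total great-circle distance is δ·R ≈ 1.706 × 3959 ≈ 6754 mi, so the target fraction is f = 5000/6754 ≈ 0.740.
Interpolate at f ≈ 0.740 with slerp weights a = sin((1−f)δ)/sin δ ≈ 0.433, b = sin(fδ)/sin δ ≈ 0.962.
p = a·p₁ + b·p₂ ≈ (0.652, 0.386, 0.653); φ = arcsin(p_z) ≈ 40.73°, λ = atan2(p_y, p_x) ≈ 30.63°.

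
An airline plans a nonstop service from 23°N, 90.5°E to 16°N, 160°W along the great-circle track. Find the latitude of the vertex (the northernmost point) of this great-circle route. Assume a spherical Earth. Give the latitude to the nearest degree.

≈ 32°N

The great circle lies in the plane with unit normal n̂ = (p₁ × p₂)/|p₁ × p₂|.
Here n̂_z ≈ +0.849; the vertex latitude is φ_max = arccos|n̂_z| ≈ 31.9°.
Check via Clairaut: cos φ_max = |cos φ₁| · sin C = cos(23.0°)·sin(67.3°) ≈ 0.849, again giving ≈ 31.9°.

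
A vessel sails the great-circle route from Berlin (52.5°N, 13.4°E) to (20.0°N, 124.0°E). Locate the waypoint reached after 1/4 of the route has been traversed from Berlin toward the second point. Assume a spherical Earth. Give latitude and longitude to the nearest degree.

≈ (57°N, 50°E)

Convert each endpoint to a unit vector on the sphere (x = cos φ cos λ, y = cos φ sin λ, z = sin φ).
The central angle between the endpoints is δ = arccos(p₁·p₂) ≈ 1.501 rad (86.0°).
Interpolate at f = 1/4 with slerp weights a = sin((1−f)δ)/sin δ ≈ 0.905, b = sin(fδ)/sin δ ≈ 0.367.
p = a·p₁ + b·p₂ ≈ (0.343, 0.414, 0.843); φ = arcsin(p_z) ≈ 57.50°, λ = atan2(p_y, p_x) ≈ 50.37°.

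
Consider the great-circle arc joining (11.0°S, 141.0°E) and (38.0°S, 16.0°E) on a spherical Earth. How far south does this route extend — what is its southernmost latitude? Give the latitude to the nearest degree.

≈ 48°S

The great circle lies in the plane with unit normal n̂ = (p₁ × p₂)/|p₁ × p₂|.
Here n̂_z ≈ -0.670; the vertex latitude is φ_max = arccos|n̂_z| ≈ 47.9°.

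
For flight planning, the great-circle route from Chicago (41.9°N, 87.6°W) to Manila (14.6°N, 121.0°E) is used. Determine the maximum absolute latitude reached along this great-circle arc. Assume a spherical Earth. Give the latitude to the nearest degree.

≈ 67°N

The great circle lies in the plane with unit normal n̂ = (p₁ × p₂)/|p₁ × p₂|.
Here n̂_z ≈ -0.389; the vertex latitude is φ_max = arccos|n̂_z| ≈ 67.1°.
Check via Clairaut: cos φ_max = |cos φ₁| · sin C = cos(41.9°)·sin(31.5°) ≈ 0.389, again giving ≈ 67.1°.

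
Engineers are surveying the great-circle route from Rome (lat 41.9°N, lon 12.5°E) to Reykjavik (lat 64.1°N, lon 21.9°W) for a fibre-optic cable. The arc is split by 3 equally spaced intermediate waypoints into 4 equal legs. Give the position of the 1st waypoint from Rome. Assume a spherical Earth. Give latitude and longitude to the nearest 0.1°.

The haversine formula gives a central angle δ ≈ 0.518 rad (29.7°) between the endpoints.
Interpolate at f = 1/4 with slerp weights a = sin((1−f)δ)/sin δ ≈ 0.765, b = sin(fδ)/sin δ ≈ 0.261.
p = a·p₁ + b·p₂ ≈ (0.662, 0.081, 0.745); φ = arcsin(p_z) ≈ 48.20°, λ = atan2(p_y, p_x) ≈ 6.96°.

≈ lat 48.2°N, lon 7.0°E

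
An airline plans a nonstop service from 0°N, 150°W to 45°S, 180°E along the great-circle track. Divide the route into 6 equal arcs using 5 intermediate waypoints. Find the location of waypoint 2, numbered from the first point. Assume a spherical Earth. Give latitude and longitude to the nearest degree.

≈ 16°S, 158°W

Write both endpoints as unit vectors p₁, p₂ with components (cos φ cos λ, cos φ sin λ, sin φ).
The central angle between the endpoints is δ = arccos(p₁·p₂) ≈ 0.912 rad (52.2°).
Interpolate at f = 2/6 with slerp weights a = sin((1−f)δ)/sin δ ≈ 0.722, b = sin(fδ)/sin δ ≈ 0.379.
p = a·p₁ + b·p₂ ≈ (-0.893, -0.361, -0.268); φ = arcsin(p_z) ≈ -15.53°, λ = atan2(p_y, p_x) ≈ -157.98°.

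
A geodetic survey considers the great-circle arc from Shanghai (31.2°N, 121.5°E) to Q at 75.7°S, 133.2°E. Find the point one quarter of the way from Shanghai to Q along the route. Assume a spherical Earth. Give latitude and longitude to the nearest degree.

≈ 4°N, 123°E

From cos δ = sin φ₁ sin φ₂ + cos φ₁ cos φ₂ cos Δλ, the central angle is δ ≈ 1.870 rad (107.2°).
Interpolate at f = 1/4 with slerp weights a = sin((1−f)δ)/sin δ ≈ 1.032, b = sin(fδ)/sin δ ≈ 0.472.
p = a·p₁ + b·p₂ ≈ (-0.541, 0.837, 0.077); φ = arcsin(p_z) ≈ 4.44°, λ = atan2(p_y, p_x) ≈ 122.86°.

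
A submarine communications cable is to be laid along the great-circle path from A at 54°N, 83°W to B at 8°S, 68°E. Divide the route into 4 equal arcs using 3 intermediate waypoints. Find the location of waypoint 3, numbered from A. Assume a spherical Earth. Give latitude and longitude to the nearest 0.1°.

Convert each endpoint to a unit vector on the sphere (x = cos φ cos λ, y = cos φ sin λ, z = sin φ).
The central angle between the endpoints is δ = arccos(p₁·p₂) ≈ 2.242 rad (128.4°).
Interpolate at f = 3/4 with slerp weights a = sin((1−f)δ)/sin δ ≈ 0.679, b = sin(fδ)/sin δ ≈ 1.269.
p = a·p₁ + b·p₂ ≈ (0.519, 0.769, 0.372); φ = arcsin(p_z) ≈ 21.86°, λ = atan2(p_y, p_x) ≈ 55.97°.

≈ 21.9°N, 56.0°E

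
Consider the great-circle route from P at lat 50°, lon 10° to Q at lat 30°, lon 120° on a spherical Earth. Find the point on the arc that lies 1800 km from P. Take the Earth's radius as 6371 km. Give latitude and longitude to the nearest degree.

≈ lat 57°, lon 35°

Convert each endpoint to a unit vector on the sphere (x = cos φ cos λ, y = cos φ sin λ, z = sin φ).
The central angle between the endpoints is δ = arccos(p₁·p₂) ≈ 1.377 rad (78.9°). The total great-circle distance is δ·R ≈ 1.377 × 6371 ≈ 8773 km, so the target fraction is f = 1800/8773 ≈ 0.205.
Interpolate at f ≈ 0.205 with slerp weights a = sin((1−f)δ)/sin δ ≈ 0.906, b = sin(fδ)/sin δ ≈ 0.284.
p = a·p₁ + b·p₂ ≈ (0.450, 0.314, 0.836); φ = arcsin(p_z) ≈ 56.70°, λ = atan2(p_y, p_x) ≈ 34.91°.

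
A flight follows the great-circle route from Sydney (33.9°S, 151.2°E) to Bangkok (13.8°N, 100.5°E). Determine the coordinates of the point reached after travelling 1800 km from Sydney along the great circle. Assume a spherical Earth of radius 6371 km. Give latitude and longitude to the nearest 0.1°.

Write both endpoints as unit vectors p₁, p₂ with components (cos φ cos λ, cos φ sin λ, sin φ).
The central angle between the endpoints is δ = arccos(p₁·p₂) ≈ 1.184 rad (67.8°). The total great-circle distance is δ·R ≈ 1.184 × 6371 ≈ 7541 km, so the target fraction is f = 1800/7541 ≈ 0.239.
Interpolate at f ≈ 0.239 with slerp weights a = sin((1−f)δ)/sin δ ≈ 0.847, b = sin(fδ)/sin δ ≈ 0.301.
p = a·p₁ + b·p₂ ≈ (-0.669, 0.626, -0.400); φ = arcsin(p_z) ≈ -23.61°, λ = atan2(p_y, p_x) ≈ 136.91°.

≈ 23.6°S, 136.9°E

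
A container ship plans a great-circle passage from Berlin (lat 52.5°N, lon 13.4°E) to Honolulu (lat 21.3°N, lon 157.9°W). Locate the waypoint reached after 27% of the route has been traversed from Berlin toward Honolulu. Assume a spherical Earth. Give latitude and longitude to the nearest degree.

≈ lat 80°N, lon 10°W

From cos δ = sin φ₁ sin φ₂ + cos φ₁ cos φ₂ cos Δλ, the central angle is δ ≈ 1.847 rad (105.8°).
Interpolate at f = 0.27 with slerp weights a = sin((1−f)δ)/sin δ ≈ 1.014, b = sin(fδ)/sin δ ≈ 0.497.
p = a·p₁ + b·p₂ ≈ (0.171, -0.031, 0.985); φ = arcsin(p_z) ≈ 79.98°, λ = atan2(p_y, p_x) ≈ -10.33°.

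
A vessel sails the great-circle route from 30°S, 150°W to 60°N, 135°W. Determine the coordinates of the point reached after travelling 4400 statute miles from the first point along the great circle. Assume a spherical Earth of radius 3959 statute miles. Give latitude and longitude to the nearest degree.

From cos δ = sin φ₁ sin φ₂ + cos φ₁ cos φ₂ cos Δλ, the central angle is δ ≈ 1.586 rad (90.8°). The total great-circle distance is δ·R ≈ 1.586 × 3959 ≈ 6277 mi, so the target fraction is f = 4400/6277 ≈ 0.701.
Interpolate at f ≈ 0.701 with slerp weights a = sin((1−f)δ)/sin δ ≈ 0.457, b = sin(fδ)/sin δ ≈ 0.896.
p = a·p₁ + b·p₂ ≈ (-0.659, -0.515, 0.548); φ = arcsin(p_z) ≈ 33.23°, λ = atan2(p_y, p_x) ≈ -142.03°.

≈ 33°N, 142°W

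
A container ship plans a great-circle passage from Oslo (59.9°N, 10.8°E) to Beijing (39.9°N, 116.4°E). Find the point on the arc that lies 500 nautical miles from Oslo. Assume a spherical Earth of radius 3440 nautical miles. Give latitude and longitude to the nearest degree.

≈ (64°N, 27°E)

Write both endpoints as unit vectors p₁, p₂ with components (cos φ cos λ, cos φ sin λ, sin φ).
The central angle between the endpoints is δ = arccos(p₁·p₂) ≈ 1.102 rad (63.2°). The total great-circle distance is δ·R ≈ 1.102 × 3440 ≈ 3792 nmi, so the target fraction is f = 500/3792 ≈ 0.132.
Interpolate at f ≈ 0.132 with slerp weights a = sin((1−f)δ)/sin δ ≈ 0.916, b = sin(fδ)/sin δ ≈ 0.162.
p = a·p₁ + b·p₂ ≈ (0.396, 0.198, 0.897); φ = arcsin(p_z) ≈ 63.73°, λ = atan2(p_y, p_x) ≈ 26.53°.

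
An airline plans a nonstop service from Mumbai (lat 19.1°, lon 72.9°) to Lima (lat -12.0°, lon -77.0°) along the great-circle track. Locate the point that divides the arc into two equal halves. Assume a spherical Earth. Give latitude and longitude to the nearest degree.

≈ lat 13°, lon -6°

Convert each endpoint to a unit vector on the sphere (x = cos φ cos λ, y = cos φ sin λ, z = sin φ).
The central angle between the endpoints is δ = arccos(p₁·p₂) ≈ 2.621 rad (150.2°).
Interpolate at f = 1/2 with slerp weights a = sin((1−f)δ)/sin δ ≈ 1.944, b = sin(fδ)/sin δ ≈ 1.944.
p = a·p₁ + b·p₂ ≈ (0.968, -0.097, 0.232); φ = arcsin(p_z) ≈ 13.41°, λ = atan2(p_y, p_x) ≈ -5.72°.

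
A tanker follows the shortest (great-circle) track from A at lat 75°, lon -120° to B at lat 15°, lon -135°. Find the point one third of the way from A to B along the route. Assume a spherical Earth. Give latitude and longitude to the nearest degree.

≈ lat 55°, lon -130°

Convert each endpoint to a unit vector on the sphere (x = cos φ cos λ, y = cos φ sin λ, z = sin φ).
The central angle between the endpoints is δ = arccos(p₁·p₂) ≈ 1.057 rad (60.6°).
Interpolate at f = 1/3 with slerp weights a = sin((1−f)δ)/sin δ ≈ 0.744, b = sin(fδ)/sin δ ≈ 0.396.
p = a·p₁ + b·p₂ ≈ (-0.367, -0.437, 0.821); φ = arcsin(p_z) ≈ 55.19°, λ = atan2(p_y, p_x) ≈ -129.99°.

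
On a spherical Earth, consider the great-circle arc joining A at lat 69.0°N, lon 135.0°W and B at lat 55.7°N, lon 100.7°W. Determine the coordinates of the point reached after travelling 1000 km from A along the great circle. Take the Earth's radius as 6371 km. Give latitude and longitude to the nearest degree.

The haversine formula gives a central angle δ ≈ 0.354 rad (20.3°) between the endpoints. The total great-circle distance is δ·R ≈ 0.354 × 6371 ≈ 2254 km, so the target fraction is f = 1000/2254 ≈ 0.444.
Interpolate at f ≈ 0.444 with slerp weights a = sin((1−f)δ)/sin δ ≈ 0.564, b = sin(fδ)/sin δ ≈ 0.451.
p = a·p₁ + b·p₂ ≈ (-0.190, -0.393, 0.900); φ = arcsin(p_z) ≈ 64.12°, λ = atan2(p_y, p_x) ≈ -115.84°.

≈ lat 64°N, lon 116°W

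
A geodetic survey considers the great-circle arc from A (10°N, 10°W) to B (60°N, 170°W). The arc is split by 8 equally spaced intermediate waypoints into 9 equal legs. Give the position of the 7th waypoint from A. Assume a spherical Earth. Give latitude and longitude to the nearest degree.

Write both endpoints as unit vectors p₁, p₂ with components (cos φ cos λ, cos φ sin λ, sin φ).
The central angle between the endpoints is δ = arccos(p₁·p₂) ≈ 1.888 rad (108.2°).
Interpolate at f = 7/9 with slerp weights a = sin((1−f)δ)/sin δ ≈ 0.429, b = sin(fδ)/sin δ ≈ 1.047.
p = a·p₁ + b·p₂ ≈ (-0.100, -0.164, 0.981); φ = arcsin(p_z) ≈ 78.92°, λ = atan2(p_y, p_x) ≈ -121.25°.

≈ (79°N, 121°W)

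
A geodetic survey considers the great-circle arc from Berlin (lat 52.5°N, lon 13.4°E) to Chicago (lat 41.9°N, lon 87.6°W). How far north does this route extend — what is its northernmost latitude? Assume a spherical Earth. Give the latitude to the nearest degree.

≈ 60°N

The great circle lies in the plane with unit normal n̂ = (p₁ × p₂)/|p₁ × p₂|.
Here n̂_z ≈ -0.496; the vertex latitude is φ_max = arccos|n̂_z| ≈ 60.2°.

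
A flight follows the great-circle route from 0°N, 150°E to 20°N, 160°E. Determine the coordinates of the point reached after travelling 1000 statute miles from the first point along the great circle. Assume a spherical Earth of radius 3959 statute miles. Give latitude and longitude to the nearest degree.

The haversine formula gives a central angle δ ≈ 0.389 rad (22.3°) between the endpoints. The total great-circle distance is δ·R ≈ 0.389 × 3959 ≈ 1539 mi, so the target fraction is f = 1000/1539 ≈ 0.650.
Interpolate at f ≈ 0.650 with slerp weights a = sin((1−f)δ)/sin δ ≈ 0.358, b = sin(fδ)/sin δ ≈ 0.659.
p = a·p₁ + b·p₂ ≈ (-0.892, 0.391, 0.226); φ = arcsin(p_z) ≈ 13.04°, λ = atan2(p_y, p_x) ≈ 156.34°.

≈ 13°N, 156°E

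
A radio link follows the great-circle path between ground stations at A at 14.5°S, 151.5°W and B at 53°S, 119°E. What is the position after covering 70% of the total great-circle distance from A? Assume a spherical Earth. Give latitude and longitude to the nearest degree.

≈ 50°S, 157°E

Convert each endpoint to a unit vector on the sphere (x = cos φ cos λ, y = cos φ sin λ, z = sin φ).
The central angle between the endpoints is δ = arccos(p₁·p₂) ≈ 1.364 rad (78.2°).
Interpolate at f = 0.70 with slerp weights a = sin((1−f)δ)/sin δ ≈ 0.407, b = sin(fδ)/sin δ ≈ 0.834.
p = a·p₁ + b·p₂ ≈ (-0.589, 0.251, -0.768); φ = arcsin(p_z) ≈ -50.17°, λ = atan2(p_y, p_x) ≈ 156.91°.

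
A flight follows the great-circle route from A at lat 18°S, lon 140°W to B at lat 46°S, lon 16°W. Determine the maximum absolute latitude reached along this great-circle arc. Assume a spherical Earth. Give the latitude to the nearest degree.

≈ 56°S

The great circle lies in the plane with unit normal n̂ = (p₁ × p₂)/|p₁ × p₂|.
Here n̂_z ≈ +0.554; the vertex latitude is φ_max = arccos|n̂_z| ≈ 56.4°.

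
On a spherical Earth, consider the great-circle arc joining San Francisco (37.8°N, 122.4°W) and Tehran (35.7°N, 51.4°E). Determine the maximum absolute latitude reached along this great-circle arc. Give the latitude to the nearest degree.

≈ 86°N

The great circle lies in the plane with unit normal n̂ = (p₁ × p₂)/|p₁ × p₂|.
Here n̂_z ≈ +0.072; the vertex latitude is φ_max = arccos|n̂_z| ≈ 85.9°.
Check via Clairaut: cos φ_max = |cos φ₁| · sin C = cos(37.8°)·sin(5.2°) ≈ 0.072, again giving ≈ 85.9°.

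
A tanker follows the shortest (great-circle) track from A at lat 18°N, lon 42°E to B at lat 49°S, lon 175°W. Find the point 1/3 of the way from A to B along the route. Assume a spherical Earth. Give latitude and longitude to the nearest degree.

Write both endpoints as unit vectors p₁, p₂ with components (cos φ cos λ, cos φ sin λ, sin φ).
The central angle between the endpoints is δ = arccos(p₁·p₂) ≈ 2.391 rad (137.0°).
Interpolate at f = 1/3 with slerp weights a = sin((1−f)δ)/sin δ ≈ 1.466, b = sin(fδ)/sin δ ≈ 1.049.
p = a·p₁ + b·p₂ ≈ (0.351, 0.873, -0.339); φ = arcsin(p_z) ≈ -19.80°, λ = atan2(p_y, p_x) ≈ 68.12°.

≈ lat 20°S, lon 68°E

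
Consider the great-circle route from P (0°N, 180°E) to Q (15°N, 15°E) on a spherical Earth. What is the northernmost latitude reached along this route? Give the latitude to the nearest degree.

≈ 46°N

The great circle lies in the plane with unit normal n̂ = (p₁ × p₂)/|p₁ × p₂|.
Here n̂_z ≈ -0.695; the vertex latitude is φ_max = arccos|n̂_z| ≈ 46.0°.
Check via Clairaut: cos φ_max = |cos φ₁| · sin C = cos(0.0°)·sin(44.0°) ≈ 0.695, again giving ≈ 46.0°.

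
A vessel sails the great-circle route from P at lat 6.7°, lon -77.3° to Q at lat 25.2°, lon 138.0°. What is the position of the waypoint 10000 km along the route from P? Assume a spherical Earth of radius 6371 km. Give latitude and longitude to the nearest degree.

≈ lat 44°, lon -174°

Convert each endpoint to a unit vector on the sphere (x = cos φ cos λ, y = cos φ sin λ, z = sin φ).
The central angle between the endpoints is δ = arccos(p₁·p₂) ≈ 2.324 rad (133.1°). The total great-circle distance is δ·R ≈ 2.324 × 6371 ≈ 14804 km, so the target fraction is f = 10000/14804 ≈ 0.675.
Interpolate at f ≈ 0.675 with slerp weights a = sin((1−f)δ)/sin δ ≈ 0.938, b = sin(fδ)/sin δ ≈ 1.370.
p = a·p₁ + b·p₂ ≈ (-0.717, -0.079, 0.693); φ = arcsin(p_z) ≈ 43.86°, λ = atan2(p_y, p_x) ≈ -173.69°.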